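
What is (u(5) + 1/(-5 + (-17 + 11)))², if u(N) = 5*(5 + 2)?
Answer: 147456/121 ≈ 1218.6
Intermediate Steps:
u(N) = 35 (u(N) = 5*7 = 35)
(u(5) + 1/(-5 + (-17 + 11)))² = (35 + 1/(-5 + (-17 + 11)))² = (35 + 1/(-5 - 6))² = (35 + 1/(-11))² = (35 - 1/11)² = (384/11)² = 147456/121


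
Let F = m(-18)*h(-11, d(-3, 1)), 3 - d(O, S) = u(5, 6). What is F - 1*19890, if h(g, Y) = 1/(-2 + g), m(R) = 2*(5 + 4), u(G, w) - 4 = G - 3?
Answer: -258588/13 ≈ -19891.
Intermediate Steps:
u(G, w) = 1 + G (u(G, w) = 4 + (G - 3) = 4 + (-3 + G) = 1 + G)
d(O, S) = -3 (d(O, S) = 3 - (1 + 5) = 3 - 1*6 = 3 - 6 = -3)
m(R) = 18 (m(R) = 2*9 = 18)
F = -18/13 (F = 18/(-2 - 11) = 18/(-13) = 18*(-1/13) = -18/13 ≈ -1.3846)
F - 1*19890 = -18/13 - 1*19890 = -18/13 - 19890 = -258588/13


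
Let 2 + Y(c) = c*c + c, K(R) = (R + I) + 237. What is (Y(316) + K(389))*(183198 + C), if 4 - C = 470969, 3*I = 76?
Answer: -87039157888/3 ≈ -2.9013e+10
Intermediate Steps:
I = 76/3 (I = (⅓)*76 = 76/3 ≈ 25.333)
K(R) = 787/3 + R (K(R) = (R + 76/3) + 237 = (76/3 + R) + 237 = 787/3 + R)
Y(c) = -2 + c + c² (Y(c) = -2 + (c*c + c) = -2 + (c² + c) = -2 + (c + c²) = -2 + c + c²)
C = -470965 (C = 4 - 1*470969 = 4 - 470969 = -470965)
(Y(316) + K(389))*(183198 + C) = ((-2 + 316 + 316²) + (787/3 + 389))*(183198 - 470965) = ((-2 + 316 + 99856) + 1954/3)*(-287767) = (100170 + 1954/3)*(-287767) = (302464/3)*(-287767) = -87039157888/3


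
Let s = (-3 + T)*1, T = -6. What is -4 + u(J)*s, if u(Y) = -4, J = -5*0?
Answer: 32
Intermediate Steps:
J = 0
s = -9 (s = (-3 - 6)*1 = -9*1 = -9)
-4 + u(J)*s = -4 - 4*(-9) = -4 + 36 = 32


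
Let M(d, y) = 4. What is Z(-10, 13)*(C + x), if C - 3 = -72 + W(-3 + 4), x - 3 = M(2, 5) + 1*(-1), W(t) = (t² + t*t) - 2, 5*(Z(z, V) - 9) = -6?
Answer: -2457/5 ≈ -491.40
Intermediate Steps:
Z(z, V) = 39/5 (Z(z, V) = 9 + (⅕)*(-6) = 9 - 6/5 = 39/5)
W(t) = -2 + 2*t² (W(t) = (t² + t²) - 2 = 2*t² - 2 = -2 + 2*t²)
x = 6 (x = 3 + (4 + 1*(-1)) = 3 + (4 - 1) = 3 + 3 = 6)
C = -69 (C = 3 + (-72 + (-2 + 2*(-3 + 4)²)) = 3 + (-72 + (-2 + 2*1²)) = 3 + (-72 + (-2 + 2*1)) = 3 + (-72 + (-2 + 2)) = 3 + (-72 + 0) = 3 - 72 = -69)
Z(-10, 13)*(C + x) = 39*(-69 + 6)/5 = (39/5)*(-63) = -2457/5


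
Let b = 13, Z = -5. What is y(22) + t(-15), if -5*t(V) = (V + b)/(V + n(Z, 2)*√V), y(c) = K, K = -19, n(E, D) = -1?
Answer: (-95*√15 + 1427*I)/(5*(√15 - 15*I)) ≈ -19.025 + 0.006455*I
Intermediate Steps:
y(c) = -19
t(V) = -(13 + V)/(5*(V - √V)) (t(V) = -(V + 13)/(5*(V - √V)) = -(13 + V)/(5*(V - √V)))
y(22) + t(-15) = -19 + (-13 - 1*(-15))/(5*(-15 - √(-15))) = -19 + (-13 + 15)/(5*(-15 - I*√15)) = -19 + (⅕)*2/(-15 - I*√15) = -19 + 2/(5*(-15 - I*√15))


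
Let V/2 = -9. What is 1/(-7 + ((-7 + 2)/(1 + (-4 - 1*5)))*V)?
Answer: -4/73 ≈ -0.054795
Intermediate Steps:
V = -18 (V = 2*(-9) = -18)
1/(-7 + ((-7 + 2)/(1 + (-4 - 1*5)))*V) = 1/(-7 + ((-7 + 2)/(1 + (-4 - 1*5)))*(-18)) = 1/(-7 - 5/(1 + (-4 - 5))*(-18)) = 1/(-7 - 5/(1 - 9)*(-18)) = 1/(-7 - 5/(-8)*(-18)) = 1/(-7 - 5*(-1/8)*(-18)) = 1/(-7 + (5/8)*(-18)) = 1/(-7 - 45/4) = 1/(-73/4) = -4/73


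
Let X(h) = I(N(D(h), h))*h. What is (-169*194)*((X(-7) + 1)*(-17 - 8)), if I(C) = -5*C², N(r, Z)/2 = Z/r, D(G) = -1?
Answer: 5623618650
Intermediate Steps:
N(r, Z) = 2*Z/r (N(r, Z) = 2*(Z/r) = 2*Z/r)
X(h) = -20*h³ (X(h) = (-5*4*h²)*h = (-20*h²)*h = -20*h³)
(-169*194)*((X(-7) + 1)*(-17 - 8)) = (-169*194)*((-20*(-7)³ + 1)*(-17 - 8)) = -32786*(-20*(-343) + 1)*(-25) = -32786*(6860 + 1)*(-25) = -224944746*(-25) = -32786*(-171525) = 5623618650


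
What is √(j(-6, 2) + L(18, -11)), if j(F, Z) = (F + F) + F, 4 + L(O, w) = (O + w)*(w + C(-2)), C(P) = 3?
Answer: I*√78 ≈ 8.8318*I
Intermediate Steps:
L(O, w) = -4 + (3 + w)*(O + w) (L(O, w) = -4 + (O + w)*(w + 3) = -4 + (O + w)*(3 + w) = -4 + (3 + w)*(O + w))
j(F, Z) = 3*F (j(F, Z) = 2*F + F = 3*F)
√(j(-6, 2) + L(18, -11)) = √(3*(-6) + (-4 + (-11)² + 3*18 + 3*(-11) + 18*(-11))) = √(-18 + (-4 + 121 + 54 - 33 - 198)) = √(-18 - 60) = √(-78) = I*√78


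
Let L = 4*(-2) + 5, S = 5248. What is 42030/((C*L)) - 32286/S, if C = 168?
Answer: -1644761/18368 ≈ -89.545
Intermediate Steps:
L = -3 (L = -8 + 5 = -3)
42030/((C*L)) - 32286/S = 42030/((168*(-3))) - 32286/5248 = 42030/(-504) - 32286*1/5248 = 42030*(-1/504) - 16143/2624 = -2335/28 - 16143/2624 = -1644761/18368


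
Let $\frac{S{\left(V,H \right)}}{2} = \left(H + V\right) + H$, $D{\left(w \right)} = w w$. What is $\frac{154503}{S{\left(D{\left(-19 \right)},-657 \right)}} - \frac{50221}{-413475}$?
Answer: $- \frac{63787406699}{788083350} \approx -80.94$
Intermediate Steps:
$D{\left(w \right)} = w^{2}$
$S{\left(V,H \right)} = 2 V + 4 H$ ($S{\left(V,H \right)} = 2 \left(\left(H + V\right) + H\right) = 2 \left(V + 2 H\right) = 2 V + 4 H$)
$\frac{154503}{S{\left(D{\left(-19 \right)},-657 \right)}} - \frac{50221}{-413475} = \frac{154503}{2 \left(-19\right)^{2} + 4 \left(-657\right)} - \frac{50221}{-413475} = \frac{154503}{2 \cdot 361 - 2628} - - \frac{50221}{413475} = \frac{154503}{722 - 2628} + \frac{50221}{413475} = \frac{154503}{-1906} + \frac{50221}{413475} = 154503 \left(- \frac{1}{1906}\right) + \frac{50221}{413475} = - \frac{154503}{1906} + \frac{50221}{413475} = - \frac{63787406699}{788083350}$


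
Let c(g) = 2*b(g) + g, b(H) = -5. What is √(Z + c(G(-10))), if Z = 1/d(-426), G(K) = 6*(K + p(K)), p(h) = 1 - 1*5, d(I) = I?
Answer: I*√17059170/426 ≈ 9.6955*I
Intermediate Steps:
p(h) = -4 (p(h) = 1 - 5 = -4)
G(K) = -24 + 6*K (G(K) = 6*(K - 4) = 6*(-4 + K) = -24 + 6*K)
Z = -1/426 (Z = 1/(-426) = -1/426 ≈ -0.0023474)
c(g) = -10 + g (c(g) = 2*(-5) + g = -10 + g)
√(Z + c(G(-10))) = √(-1/426 + (-10 + (-24 + 6*(-10)))) = √(-1/426 + (-10 + (-24 - 60))) = √(-1/426 + (-10 - 84)) = √(-1/426 - 94) = √(-40045/426) = I*√17059170/426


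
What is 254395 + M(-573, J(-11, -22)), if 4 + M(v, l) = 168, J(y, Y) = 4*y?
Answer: 254559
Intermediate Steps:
M(v, l) = 164 (M(v, l) = -4 + 168 = 164)
254395 + M(-573, J(-11, -22)) = 254395 + 164 = 254559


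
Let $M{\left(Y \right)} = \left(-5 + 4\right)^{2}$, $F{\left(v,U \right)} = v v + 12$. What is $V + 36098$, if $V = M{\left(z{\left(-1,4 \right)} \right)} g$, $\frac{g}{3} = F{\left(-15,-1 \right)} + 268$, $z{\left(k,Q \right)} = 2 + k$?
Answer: $37613$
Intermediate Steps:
$F{\left(v,U \right)} = 12 + v^{2}$ ($F{\left(v,U \right)} = v^{2} + 12 = 12 + v^{2}$)
$M{\left(Y \right)} = 1$ ($M{\left(Y \right)} = \left(-1\right)^{2} = 1$)
$g = 1515$ ($g = 3 \left(\left(12 + \left(-15\right)^{2}\right) + 268\right) = 3 \left(\left(12 + 225\right) + 268\right) = 3 \left(237 + 268\right) = 3 \cdot 505 = 1515$)
$V = 1515$ ($V = 1 \cdot 1515 = 1515$)
$V + 36098 = 1515 + 36098 = 37613$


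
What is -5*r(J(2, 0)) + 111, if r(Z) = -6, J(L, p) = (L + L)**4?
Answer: 141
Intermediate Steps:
J(L, p) = 16*L**4 (J(L, p) = (2*L)**4 = 16*L**4)
-5*r(J(2, 0)) + 111 = -5*(-6) + 111 = 30 + 111 = 141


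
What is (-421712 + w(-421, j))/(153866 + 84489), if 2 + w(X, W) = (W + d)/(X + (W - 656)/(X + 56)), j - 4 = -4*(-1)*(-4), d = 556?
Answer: -64521175418/36467599935 ≈ -1.7693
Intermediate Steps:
j = -12 (j = 4 - 4*(-1)*(-4) = 4 + 4*(-4) = 4 - 16 = -12)
w(X, W) = -2 + (556 + W)/(X + (-656 + W)/(56 + X)) (w(X, W) = -2 + (W + 556)/(X + (W - 656)/(X + 56)) = -2 + (556 + W)/(X + (-656 + W)/(56 + X)))
(-421712 + w(-421, j))/(153866 + 84489) = (-421712 + (32448 - 2*(-421)² + 54*(-12) + 444*(-421) - 12*(-421))/(-656 - 12 + (-421)² + 56*(-421)))/(153866 + 84489) = (-421712 + (32448 - 2*177241 - 648 - 186924 + 5052)/(-656 - 12 + 177241 - 23576))/238355 = (-421712 + (32448 - 354482 - 648 - 186924 + 5052)/152997)*(1/238355) = (-421712 + (1/152997)*(-504554))*(1/238355) = (-421712 - 504554/152997)*(1/238355) = -64521175418/152997*1/238355 = -64521175418/36467599935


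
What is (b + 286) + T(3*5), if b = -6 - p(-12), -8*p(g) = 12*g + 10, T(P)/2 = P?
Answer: 1173/4 ≈ 293.25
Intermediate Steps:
T(P) = 2*P
p(g) = -5/4 - 3*g/2 (p(g) = -(12*g + 10)/8 = -(10 + 12*g)/8 = -5/4 - 3*g/2)
b = -91/4 (b = -6 - (-5/4 - 3/2*(-12)) = -6 - (-5/4 + 18) = -6 - 1*67/4 = -6 - 67/4 = -91/4 ≈ -22.750)
(b + 286) + T(3*5) = (-91/4 + 286) + 2*(3*5) = 1053/4 + 2*15 = 1053/4 + 30 = 1173/4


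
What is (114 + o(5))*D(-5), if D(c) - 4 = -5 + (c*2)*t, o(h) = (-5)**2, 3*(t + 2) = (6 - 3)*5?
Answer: -4309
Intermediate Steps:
t = 3 (t = -2 + ((6 - 3)*5)/3 = -2 + (3*5)/3 = -2 + (1/3)*15 = -2 + 5 = 3)
o(h) = 25
D(c) = -1 + 6*c (D(c) = 4 + (-5 + (c*2)*3) = 4 + (-5 + (2*c)*3) = 4 + (-5 + 6*c) = -1 + 6*c)
(114 + o(5))*D(-5) = (114 + 25)*(-1 + 6*(-5)) = 139*(-1 - 30) = 139*(-31) = -4309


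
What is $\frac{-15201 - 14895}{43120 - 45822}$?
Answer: $\frac{15048}{1351} \approx 11.138$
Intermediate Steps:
$\frac{-15201 - 14895}{43120 - 45822} = - \frac{30096}{-2702} = \left(-30096\right) \left(- \frac{1}{2702}\right) = \frac{15048}{1351}$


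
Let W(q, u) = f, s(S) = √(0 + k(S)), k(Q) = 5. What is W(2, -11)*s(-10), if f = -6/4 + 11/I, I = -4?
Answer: -17*√5/4 ≈ -9.5033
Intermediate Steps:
f = -17/4 (f = -6/4 + 11/(-4) = -6*¼ + 11*(-¼) = -3/2 - 11/4 = -17/4 ≈ -4.2500)
s(S) = √5 (s(S) = √(0 + 5) = √5)
W(q, u) = -17/4
W(2, -11)*s(-10) = -17*√5/4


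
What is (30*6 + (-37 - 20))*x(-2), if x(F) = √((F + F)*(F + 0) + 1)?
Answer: 369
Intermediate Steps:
x(F) = √(1 + 2*F²) (x(F) = √((2*F)*F + 1) = √(2*F² + 1) = √(1 + 2*F²))
(30*6 + (-37 - 20))*x(-2) = (30*6 + (-37 - 20))*√(1 + 2*(-2)²) = (180 - 57)*√(1 + 2*4) = 123*√(1 + 8) = 123*√9 = 123*3 = 369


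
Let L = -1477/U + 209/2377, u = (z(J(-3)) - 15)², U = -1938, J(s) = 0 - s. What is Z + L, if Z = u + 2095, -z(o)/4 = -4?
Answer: 9659403967/4606626 ≈ 2096.9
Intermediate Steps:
J(s) = -s
z(o) = 16 (z(o) = -4*(-4) = 16)
u = 1 (u = (16 - 15)² = 1² = 1)
Z = 2096 (Z = 1 + 2095 = 2096)
L = 3915871/4606626 (L = -1477/(-1938) + 209/2377 = -1477*(-1/1938) + 209*(1/2377) = 1477/1938 + 209/2377 = 3915871/4606626 ≈ 0.85005)
Z + L = 2096 + 3915871/4606626 = 9659403967/4606626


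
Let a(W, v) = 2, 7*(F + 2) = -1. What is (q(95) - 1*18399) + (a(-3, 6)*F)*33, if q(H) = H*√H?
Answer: -129783/7 + 95*√95 ≈ -17614.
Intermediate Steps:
F = -15/7 (F = -2 + (⅐)*(-1) = -2 - ⅐ = -15/7 ≈ -2.1429)
q(H) = H^(3/2)
(q(95) - 1*18399) + (a(-3, 6)*F)*33 = (95^(3/2) - 1*18399) + (2*(-15/7))*33 = (95*√95 - 18399) - 30/7*33 = (-18399 + 95*√95) - 990/7 = -129783/7 + 95*√95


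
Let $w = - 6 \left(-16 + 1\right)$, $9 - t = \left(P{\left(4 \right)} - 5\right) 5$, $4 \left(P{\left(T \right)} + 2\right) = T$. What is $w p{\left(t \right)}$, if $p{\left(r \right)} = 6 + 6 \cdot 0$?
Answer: $540$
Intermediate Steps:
$P{\left(T \right)} = -2 + \frac{T}{4}$
$t = 39$ ($t = 9 - \left(\left(-2 + \frac{1}{4} \cdot 4\right) - 5\right) 5 = 9 - \left(\left(-2 + 1\right) - 5\right) 5 = 9 - \left(-1 - 5\right) 5 = 9 - \left(-6\right) 5 = 9 - -30 = 9 + 30 = 39$)
$w = 90$ ($w = \left(-6\right) \left(-15\right) = 90$)
$p{\left(r \right)} = 6$ ($p{\left(r \right)} = 6 + 0 = 6$)
$w p{\left(t \right)} = 90 \cdot 6 = 540$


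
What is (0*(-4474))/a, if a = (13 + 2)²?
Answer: 0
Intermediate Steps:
a = 225 (a = 15² = 225)
(0*(-4474))/a = (0*(-4474))/225 = 0*(1/225) = 0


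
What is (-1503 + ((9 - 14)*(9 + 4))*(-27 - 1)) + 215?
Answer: 532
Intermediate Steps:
(-1503 + ((9 - 14)*(9 + 4))*(-27 - 1)) + 215 = (-1503 - 5*13*(-28)) + 215 = (-1503 - 65*(-28)) + 215 = (-1503 + 1820) + 215 = 317 + 215 = 532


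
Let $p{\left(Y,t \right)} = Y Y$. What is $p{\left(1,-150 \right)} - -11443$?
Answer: $11444$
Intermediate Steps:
$p{\left(Y,t \right)} = Y^{2}$
$p{\left(1,-150 \right)} - -11443 = 1^{2} - -11443 = 1 + 11443 = 11444$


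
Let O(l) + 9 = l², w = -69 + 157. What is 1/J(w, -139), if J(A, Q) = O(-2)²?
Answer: 1/25 ≈ 0.040000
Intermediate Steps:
w = 88
O(l) = -9 + l²
J(A, Q) = 25 (J(A, Q) = (-9 + (-2)²)² = (-9 + 4)² = (-5)² = 25)
1/J(w, -139) = 1/25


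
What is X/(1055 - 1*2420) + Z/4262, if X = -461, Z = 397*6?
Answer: 2608106/2908815 ≈ 0.89662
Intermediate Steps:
Z = 2382
X/(1055 - 1*2420) + Z/4262 = -461/(1055 - 1*2420) + 2382/4262 = -461/(1055 - 2420) + 2382*(1/4262) = -461/(-1365) + 1191/2131 = -461*(-1/1365) + 1191/2131 = 461/1365 + 1191/2131 = 2608106/2908815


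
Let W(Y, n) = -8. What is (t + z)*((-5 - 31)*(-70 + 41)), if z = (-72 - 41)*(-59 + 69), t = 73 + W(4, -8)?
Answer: -1111860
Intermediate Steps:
t = 65 (t = 73 - 8 = 65)
z = -1130 (z = -113*10 = -1130)
(t + z)*((-5 - 31)*(-70 + 41)) = (65 - 1130)*((-5 - 31)*(-70 + 41)) = -(-38340)*(-29) = -1065*1044 = -1111860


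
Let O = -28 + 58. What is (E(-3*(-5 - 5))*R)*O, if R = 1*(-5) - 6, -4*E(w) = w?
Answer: 2475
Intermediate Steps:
E(w) = -w/4
R = -11 (R = -5 - 6 = -11)
O = 30
(E(-3*(-5 - 5))*R)*O = (-(-3)*(-5 - 5)/4*(-11))*30 = (-(-3)*(-10)/4*(-11))*30 = (-¼*30*(-11))*30 = -15/2*(-11)*30 = (165/2)*30 = 2475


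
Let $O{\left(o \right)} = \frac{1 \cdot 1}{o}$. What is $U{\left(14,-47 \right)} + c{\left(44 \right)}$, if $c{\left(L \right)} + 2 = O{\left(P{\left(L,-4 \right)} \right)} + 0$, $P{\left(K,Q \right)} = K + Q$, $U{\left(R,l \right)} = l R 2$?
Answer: $- \frac{52719}{40} \approx -1318.0$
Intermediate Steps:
$U{\left(R,l \right)} = 2 R l$ ($U{\left(R,l \right)} = R l 2 = 2 R l$)
$O{\left(o \right)} = \frac{1}{o}$ ($O{\left(o \right)} = 1 \frac{1}{o} = \frac{1}{o}$)
$c{\left(L \right)} = -2 + \frac{1}{-4 + L}$ ($c{\left(L \right)} = -2 + \left(\frac{1}{L - 4} + 0\right) = -2 + \left(\frac{1}{-4 + L} + 0\right) = -2 + \frac{1}{-4 + L}$)
$U{\left(14,-47 \right)} + c{\left(44 \right)} = 2 \cdot 14 \left(-47\right) + \frac{9 - 88}{-4 + 44} = -1316 + \frac{9 - 88}{40} = -1316 + \frac{1}{40} \left(-79\right) = -1316 - \frac{79}{40} = - \frac{52719}{40}$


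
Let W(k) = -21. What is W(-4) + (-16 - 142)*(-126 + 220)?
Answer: -14873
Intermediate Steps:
W(-4) + (-16 - 142)*(-126 + 220) = -21 + (-16 - 142)*(-126 + 220) = -21 - 158*94 = -21 - 14852 = -14873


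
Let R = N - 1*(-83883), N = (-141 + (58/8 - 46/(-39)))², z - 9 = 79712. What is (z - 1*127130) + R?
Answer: 1315335025/24336 ≈ 54049.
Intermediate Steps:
z = 79721 (z = 9 + 79712 = 79721)
N = 427703761/24336 (N = (-141 + (58*(⅛) - 46*(-1/39)))² = (-141 + (29/4 + 46/39))² = (-141 + 1315/156)² = (-20681/156)² = 427703761/24336 ≈ 17575.)
R = 2469080449/24336 (R = 427703761/24336 - 1*(-83883) = 427703761/24336 + 83883 = 2469080449/24336 ≈ 1.0146e+5)
(z - 1*127130) + R = (79721 - 1*127130) + 2469080449/24336 = (79721 - 127130) + 2469080449/24336 = -47409 + 2469080449/24336 = 1315335025/24336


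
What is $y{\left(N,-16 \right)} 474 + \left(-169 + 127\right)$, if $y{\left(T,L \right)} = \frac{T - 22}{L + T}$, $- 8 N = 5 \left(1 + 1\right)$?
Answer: $\frac{13728}{23} \approx 596.87$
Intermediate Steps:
$N = - \frac{5}{4}$ ($N = - \frac{5 \left(1 + 1\right)}{8} = - \frac{5 \cdot 2}{8} = \left(- \frac{1}{8}\right) 10 = - \frac{5}{4} \approx -1.25$)
$y{\left(T,L \right)} = \frac{-22 + T}{L + T}$
$y{\left(N,-16 \right)} 474 + \left(-169 + 127\right) = \frac{-22 - \frac{5}{4}}{-16 - \frac{5}{4}} \cdot 474 + \left(-169 + 127\right) = \frac{1}{- \frac{69}{4}} \left(- \frac{93}{4}\right) 474 - 42 = \left(- \frac{4}{69}\right) \left(- \frac{93}{4}\right) 474 - 42 = \frac{31}{23} \cdot 474 - 42 = \frac{14694}{23} - 42 = \frac{13728}{23}$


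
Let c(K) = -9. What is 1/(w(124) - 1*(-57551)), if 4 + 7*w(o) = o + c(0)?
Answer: 7/402968 ≈ 1.7371e-5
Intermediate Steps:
w(o) = -13/7 + o/7 (w(o) = -4/7 + (o - 9)/7 = -4/7 + (-9 + o)/7 = -4/7 + (-9/7 + o/7) = -13/7 + o/7)
1/(w(124) - 1*(-57551)) = 1/((-13/7 + (⅐)*124) - 1*(-57551)) = 1/((-13/7 + 124/7) + 57551) = 1/(111/7 + 57551) = 1/(402968/7) = 7/402968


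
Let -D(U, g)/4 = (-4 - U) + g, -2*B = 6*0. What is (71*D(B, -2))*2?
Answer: 3408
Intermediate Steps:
B = 0 (B = -3*0 = -1/2*0 = 0)
D(U, g) = 16 - 4*g + 4*U (D(U, g) = -4*((-4 - U) + g) = -4*(-4 + g - U) = 16 - 4*g + 4*U)
(71*D(B, -2))*2 = (71*(16 - 4*(-2) + 4*0))*2 = (71*(16 + 8 + 0))*2 = (71*24)*2 = 1704*2 = 3408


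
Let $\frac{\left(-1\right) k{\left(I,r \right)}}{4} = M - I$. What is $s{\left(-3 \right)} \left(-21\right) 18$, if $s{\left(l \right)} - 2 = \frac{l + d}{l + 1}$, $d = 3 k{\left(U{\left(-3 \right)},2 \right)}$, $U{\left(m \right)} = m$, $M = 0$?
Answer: $-8127$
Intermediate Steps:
$k{\left(I,r \right)} = 4 I$ ($k{\left(I,r \right)} = - 4 \left(0 - I\right) = - 4 \left(- I\right) = 4 I$)
$d = -36$ ($d = 3 \cdot 4 \left(-3\right) = 3 \left(-12\right) = -36$)
$s{\left(l \right)} = 2 + \frac{-36 + l}{1 + l}$ ($s{\left(l \right)} = 2 + \frac{l - 36}{l + 1} = 2 + \frac{-36 + l}{1 + l}$)
$s{\left(-3 \right)} \left(-21\right) 18 = \frac{-34 + 3 \left(-3\right)}{1 - 3} \left(-21\right) 18 = \frac{-34 - 9}{-2} \left(-21\right) 18 = \left(- \frac{1}{2}\right) \left(-43\right) \left(-21\right) 18 = \frac{43}{2} \left(-21\right) 18 = \left(- \frac{903}{2}\right) 18 = -8127$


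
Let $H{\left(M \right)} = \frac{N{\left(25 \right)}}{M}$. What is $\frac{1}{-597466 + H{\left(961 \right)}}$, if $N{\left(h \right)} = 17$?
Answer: $- \frac{961}{574164809} \approx -1.6737 \cdot 10^{-6}$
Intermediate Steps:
$H{\left(M \right)} = \frac{17}{M}$
$\frac{1}{-597466 + H{\left(961 \right)}} = \frac{1}{-597466 + \frac{17}{961}} = \frac{1}{- \frac{574164809}{961}} = - \frac{961}{574164809}$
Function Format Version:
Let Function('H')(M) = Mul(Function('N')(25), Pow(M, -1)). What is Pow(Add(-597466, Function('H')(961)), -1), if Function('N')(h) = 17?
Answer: Rational(-961, 574164809) ≈ -1.6737e-6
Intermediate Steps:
Function('H')(M) = Mul(17, Pow(M, -1))
Pow(Add(-597466, Function('H')(961)), -1) = Pow(Add(-597466, Mul(17, Pow(961, -1))), -1) = Pow(Add(-597466, Mul(17, Rational(1, 961))), -1) = Pow(Add(-597466, Rational(17, 961)), -1) = Pow(Rational(-574164809, 961), -1) = Rational(-961, 574164809)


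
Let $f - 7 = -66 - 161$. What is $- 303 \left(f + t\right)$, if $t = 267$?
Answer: $-14241$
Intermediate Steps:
$f = -220$ ($f = 7 - 227 = -220$)
$- 303 \left(f + t\right) = - 303 \left(-220 + 267\right) = \left(-303\right) 47 = -14241$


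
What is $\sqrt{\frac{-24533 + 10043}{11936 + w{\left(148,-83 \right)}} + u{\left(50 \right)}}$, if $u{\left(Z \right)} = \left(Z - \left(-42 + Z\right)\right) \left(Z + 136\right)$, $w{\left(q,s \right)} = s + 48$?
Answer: $\frac{\sqrt{122918978658}}{3967} \approx 88.379$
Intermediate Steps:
$w{\left(q,s \right)} = 48 + s$
$u{\left(Z \right)} = 5712 + 42 Z$ ($u{\left(Z \right)} = 42 \left(136 + Z\right) = 5712 + 42 Z$)
$\sqrt{\frac{-24533 + 10043}{11936 + w{\left(148,-83 \right)}} + u{\left(50 \right)}} = \sqrt{\frac{-24533 + 10043}{11936 + \left(48 - 83\right)} + \left(5712 + 42 \cdot 50\right)} = \sqrt{- \frac{14490}{11936 - 35} + \left(5712 + 2100\right)} = \sqrt{- \frac{14490}{11901} + 7812} = \sqrt{\left(-14490\right) \frac{1}{11901} + 7812} = \sqrt{- \frac{4830}{3967} + 7812} = \sqrt{\frac{30985374}{3967}} = \frac{\sqrt{122918978658}}{3967}$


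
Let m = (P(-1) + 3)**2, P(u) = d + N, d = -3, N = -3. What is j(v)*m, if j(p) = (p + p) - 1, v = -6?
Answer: -117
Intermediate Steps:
P(u) = -6 (P(u) = -3 - 3 = -6)
m = 9 (m = (-6 + 3)**2 = (-3)**2 = 9)
j(p) = -1 + 2*p (j(p) = 2*p - 1 = -1 + 2*p)
j(v)*m = (-1 + 2*(-6))*9 = (-1 - 12)*9 = -13*9 = -117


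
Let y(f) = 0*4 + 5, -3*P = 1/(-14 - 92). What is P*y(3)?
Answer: 5/318 ≈ 0.015723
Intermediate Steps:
P = 1/318 (P = -1/(3*(-14 - 92)) = -⅓/(-106) = -⅓*(-1/106) = 1/318 ≈ 0.0031447)
y(f) = 5 (y(f) = 0 + 5 = 5)
P*y(3) = (1/318)*5 = 5/318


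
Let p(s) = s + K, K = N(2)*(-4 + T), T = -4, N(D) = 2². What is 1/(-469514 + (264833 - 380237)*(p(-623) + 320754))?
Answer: -1/36941174510 ≈ -2.7070e-11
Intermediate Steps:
N(D) = 4
K = -32 (K = 4*(-4 - 4) = 4*(-8) = -32)
p(s) = -32 + s (p(s) = s - 32 = -32 + s)
1/(-469514 + (264833 - 380237)*(p(-623) + 320754)) = 1/(-469514 + (264833 - 380237)*((-32 - 623) + 320754)) = 1/(-469514 - 115404*(-655 + 320754)) = 1/(-469514 - 115404*320099) = 1/(-469514 - 36940704996) = 1/(-36941174510) = -1/36941174510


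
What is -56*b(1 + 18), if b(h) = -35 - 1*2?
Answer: 2072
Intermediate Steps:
b(h) = -37 (b(h) = -35 - 2 = -37)
-56*b(1 + 18) = -56*(-37) = 2072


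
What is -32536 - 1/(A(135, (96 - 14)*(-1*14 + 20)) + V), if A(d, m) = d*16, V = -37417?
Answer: -1147121751/35257 ≈ -32536.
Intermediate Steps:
A(d, m) = 16*d
-32536 - 1/(A(135, (96 - 14)*(-1*14 + 20)) + V) = -32536 - 1/(16*135 - 37417) = -32536 - 1/(2160 - 37417) = -32536 - 1/(-35257) = -32536 - 1*(-1/35257) = -32536 + 1/35257 = -1147121751/35257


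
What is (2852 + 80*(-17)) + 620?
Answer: 2112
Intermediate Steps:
(2852 + 80*(-17)) + 620 = (2852 - 1360) + 620 = 1492 + 620 = 2112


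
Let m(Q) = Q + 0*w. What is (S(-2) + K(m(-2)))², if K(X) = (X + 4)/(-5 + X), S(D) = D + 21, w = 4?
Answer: 17161/49 ≈ 350.22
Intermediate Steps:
S(D) = 21 + D
m(Q) = Q (m(Q) = Q + 0*4 = Q + 0 = Q)
K(X) = (4 + X)/(-5 + X)
(S(-2) + K(m(-2)))² = ((21 - 2) + (4 - 2)/(-5 - 2))² = (19 + 2/(-7))² = (19 - ⅐*2)² = (19 - 2/7)² = (131/7)² = 17161/49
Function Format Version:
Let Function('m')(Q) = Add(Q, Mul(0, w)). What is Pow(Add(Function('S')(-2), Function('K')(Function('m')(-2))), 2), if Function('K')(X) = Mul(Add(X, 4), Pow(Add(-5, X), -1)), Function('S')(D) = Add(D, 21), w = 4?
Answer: Rational(17161, 49) ≈ 350.22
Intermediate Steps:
Function('S')(D) = Add(21, D)
Function('m')(Q) = Q (Function('m')(Q) = Add(Q, Mul(0, 4)) = Add(Q, 0) = Q)
Function('K')(X) = Mul(Pow(Add(-5, X), -1), Add(4, X)) (Function('K')(X) = Mul(Add(4, X), Pow(Add(-5, X), -1)) = Mul(Pow(Add(-5, X), -1), Add(4, X)))
Pow(Add(Function('S')(-2), Function('K')(Function('m')(-2))), 2) = Pow(Add(Add(21, -2), Mul(Pow(Add(-5, -2), -1), Add(4, -2))), 2) = Pow(Add(19, Mul(Pow(-7, -1), 2)), 2) = Pow(Add(19, Mul(Rational(-1, 7), 2)), 2) = Pow(Add(19, Rational(-2, 7)), 2) = Pow(Rational(131, 7), 2) = Rational(17161, 49)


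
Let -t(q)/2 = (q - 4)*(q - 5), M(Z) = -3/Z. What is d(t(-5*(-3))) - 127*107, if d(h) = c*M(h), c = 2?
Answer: -1494787/110 ≈ -13589.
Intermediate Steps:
t(q) = -2*(-5 + q)*(-4 + q) (t(q) = -2*(q - 4)*(q - 5) = -2*(-4 + q)*(-5 + q) = -2*(-5 + q)*(-4 + q))
d(h) = -6/h (d(h) = 2*(-3/h) = -6/h)
d(t(-5*(-3))) - 127*107 = -6/(-40 - 2*(-5*(-3))**2 + 18*(-5*(-3))) - 127*107 = -6/(-40 - 2*15**2 + 18*15) - 13589 = -6/(-40 - 2*225 + 270) - 13589 = -6/(-40 - 450 + 270) - 13589 = -6/(-220) - 13589 = -6*(-1/220) - 13589 = 3/110 - 13589 = -1494787/110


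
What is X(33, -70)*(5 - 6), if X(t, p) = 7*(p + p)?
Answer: 980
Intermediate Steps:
X(t, p) = 14*p (X(t, p) = 7*(2*p) = 14*p)
X(33, -70)*(5 - 6) = (14*(-70))*(5 - 6) = -980*(-1) = 980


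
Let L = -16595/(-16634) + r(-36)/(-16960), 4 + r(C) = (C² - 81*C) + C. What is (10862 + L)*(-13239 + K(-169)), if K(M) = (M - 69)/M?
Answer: -65921145235243349/458433040 ≈ -1.4380e+8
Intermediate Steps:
K(M) = (-69 + M)/M
r(C) = -4 + C² - 80*C (r(C) = -4 + ((C² - 81*C) + C) = -4 + (C² - 80*C) = -4 + C² - 80*C)
L = 26506769/35264080 (L = -16595/(-16634) + (-4 + (-36)² - 80*(-36))/(-16960) = -16595*(-1/16634) + (-4 + 1296 + 2880)*(-1/16960) = 16595/16634 + 4172*(-1/16960) = 16595/16634 - 1043/4240 = 26506769/35264080 ≈ 0.75167)
(10862 + L)*(-13239 + K(-169)) = (10862 + 26506769/35264080)*(-13239 + (-69 - 169)/(-169)) = 383064943729*(-13239 - 1/169*(-238))/35264080 = 383064943729*(-13239 + 238/169)/35264080 = (383064943729/35264080)*(-2237153/169) = -65921145235243349/458433040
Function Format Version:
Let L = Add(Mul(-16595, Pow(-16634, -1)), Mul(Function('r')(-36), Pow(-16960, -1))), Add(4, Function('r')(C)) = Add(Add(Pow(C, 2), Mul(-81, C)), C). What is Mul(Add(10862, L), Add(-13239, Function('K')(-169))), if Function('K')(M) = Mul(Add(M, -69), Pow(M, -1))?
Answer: Rational(-65921145235243349, 458433040) ≈ -1.4380e+8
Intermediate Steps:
Function('K')(M) = Mul(Pow(M, -1), Add(-69, M)) (Function('K')(M) = Mul(Add(-69, M), Pow(M, -1)) = Mul(Pow(M, -1), Add(-69, M)))
Function('r')(C) = Add(-4, Pow(C, 2), Mul(-80, C)) (Function('r')(C) = Add(-4, Add(Add(Pow(C, 2), Mul(-81, C)), C)) = Add(-4, Add(Pow(C, 2), Mul(-80, C))) = Add(-4, Pow(C, 2), Mul(-80, C)))
L = Rational(26506769, 35264080) (L = Add(Mul(-16595, Pow(-16634, -1)), Mul(Add(-4, Pow(-36, 2), Mul(-80, -36)), Pow(-16960, -1))) = Add(Mul(-16595, Rational(-1, 16634)), Mul(Add(-4, 1296, 2880), Rational(-1, 16960))) = Add(Rational(16595, 16634), Mul(4172, Rational(-1, 16960))) = Add(Rational(16595, 16634), Rational(-1043, 4240)) = Rational(26506769, 35264080) ≈ 0.75167)
Mul(Add(10862, L), Add(-13239, Function('K')(-169))) = Mul(Add(10862, Rational(26506769, 35264080)), Add(-13239, Mul(Pow(-169, -1), Add(-69, -169)))) = Mul(Rational(383064943729, 35264080), Add(-13239, Mul(Rational(-1, 169), -238))) = Mul(Rational(383064943729, 35264080), Add(-13239, Rational(238, 169))) = Mul(Rational(383064943729, 35264080), Rational(-2237153, 169)) = Rational(-65921145235243349, 458433040)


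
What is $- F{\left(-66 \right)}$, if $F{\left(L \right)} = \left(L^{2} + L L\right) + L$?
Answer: $-8646$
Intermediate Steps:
$F{\left(L \right)} = L + 2 L^{2}$ ($F{\left(L \right)} = \left(L^{2} + L^{2}\right) + L = 2 L^{2} + L = L + 2 L^{2}$)
$- F{\left(-66 \right)} = - \left(-66\right) \left(1 + 2 \left(-66\right)\right) = - \left(-66\right) \left(1 - 132\right) = - \left(-66\right) \left(-131\right) = \left(-1\right) 8646 = -8646$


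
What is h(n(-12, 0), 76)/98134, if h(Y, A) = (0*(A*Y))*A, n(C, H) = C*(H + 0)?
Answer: 0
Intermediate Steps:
n(C, H) = C*H
h(Y, A) = 0 (h(Y, A) = 0*A = 0)
h(n(-12, 0), 76)/98134 = 0/98134 = 0*(1/98134) = 0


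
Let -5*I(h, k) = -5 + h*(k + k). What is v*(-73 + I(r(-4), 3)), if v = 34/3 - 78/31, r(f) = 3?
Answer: -20664/31 ≈ -666.58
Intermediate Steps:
I(h, k) = 1 - 2*h*k/5 (I(h, k) = -(-5 + h*(k + k))/5 = -(-5 + h*(2*k))/5 = -(-5 + 2*h*k)/5 = 1 - 2*h*k/5)
v = 820/93 (v = 34*(⅓) - 78*1/31 = 34/3 - 78/31 = 820/93 ≈ 8.8172)
v*(-73 + I(r(-4), 3)) = 820*(-73 + (1 - ⅖*3*3))/93 = 820*(-73 + (1 - 18/5))/93 = 820*(-73 - 13/5)/93 = (820/93)*(-378/5) = -20664/31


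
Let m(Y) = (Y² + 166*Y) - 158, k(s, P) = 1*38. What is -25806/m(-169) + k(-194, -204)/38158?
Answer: -492346043/6658571 ≈ -73.942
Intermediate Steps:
k(s, P) = 38
m(Y) = -158 + Y² + 166*Y
-25806/m(-169) + k(-194, -204)/38158 = -25806/(-158 + (-169)² + 166*(-169)) + 38/38158 = -25806/(-158 + 28561 - 28054) + 38*(1/38158) = -25806/349 + 19/19079 = -492346043/6658571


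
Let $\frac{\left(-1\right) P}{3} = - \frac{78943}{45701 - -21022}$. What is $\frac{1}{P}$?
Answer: $\frac{22241}{78943} \approx 0.28173$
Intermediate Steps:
$P = \frac{78943}{22241}$ ($P = - 3 \left(- \frac{78943}{45701 - -21022}\right) = - 3 \left(- \frac{78943}{45701 + 21022}\right) = - 3 \left(- \frac{78943}{66723}\right) = - 3 \left(\left(-78943\right) \frac{1}{66723}\right) = \left(-3\right) \left(- \frac{78943}{66723}\right) = \frac{78943}{22241} \approx 3.5494$)
$\frac{1}{P} = \frac{1}{\frac{78943}{22241}} = \frac{22241}{78943}$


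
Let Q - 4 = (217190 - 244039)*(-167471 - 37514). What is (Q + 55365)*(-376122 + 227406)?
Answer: -818487897337944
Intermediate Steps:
Q = 5503642269 (Q = 4 + (217190 - 244039)*(-167471 - 37514) = 4 - 26849*(-204985) = 4 + 5503642265 = 5503642269)
(Q + 55365)*(-376122 + 227406) = (5503642269 + 55365)*(-376122 + 227406) = 5503697634*(-148716) = -818487897337944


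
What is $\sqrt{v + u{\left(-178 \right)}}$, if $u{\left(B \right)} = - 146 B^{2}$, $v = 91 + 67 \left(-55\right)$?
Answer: $i \sqrt{4629458} \approx 2151.6 i$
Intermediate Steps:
$v = -3594$ ($v = 91 - 3685 = -3594$)
$\sqrt{v + u{\left(-178 \right)}} = \sqrt{-3594 - 146 \left(-178\right)^{2}} = \sqrt{-3594 - 4625864} = \sqrt{-4629458} = i \sqrt{4629458}$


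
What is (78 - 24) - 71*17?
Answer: -1153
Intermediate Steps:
(78 - 24) - 71*17 = 54 - 1207 = -1153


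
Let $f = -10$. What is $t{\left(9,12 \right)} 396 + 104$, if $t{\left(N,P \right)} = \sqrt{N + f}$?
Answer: $104 + 396 i \approx 104.0 + 396.0 i$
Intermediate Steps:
$t{\left(N,P \right)} = \sqrt{-10 + N}$ ($t{\left(N,P \right)} = \sqrt{N - 10} = \sqrt{-10 + N}$)
$t{\left(9,12 \right)} 396 + 104 = \sqrt{-10 + 9} \cdot 396 + 104 = \sqrt{-1} \cdot 396 + 104 = i 396 + 104 = 396 i + 104 = 104 + 396 i$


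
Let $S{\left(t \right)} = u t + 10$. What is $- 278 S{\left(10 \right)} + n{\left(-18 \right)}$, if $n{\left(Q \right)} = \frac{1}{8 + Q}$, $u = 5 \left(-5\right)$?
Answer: $\frac{667199}{10} \approx 66720.0$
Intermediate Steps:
$u = -25$
$S{\left(t \right)} = 10 - 25 t$ ($S{\left(t \right)} = - 25 t + 10 = 10 - 25 t$)
$- 278 S{\left(10 \right)} + n{\left(-18 \right)} = - 278 \left(10 - 250\right) + \frac{1}{8 - 18} = - 278 \left(10 - 250\right) + \frac{1}{-10} = \left(-278\right) \left(-240\right) - \frac{1}{10} = 66720 - \frac{1}{10} = \frac{667199}{10}$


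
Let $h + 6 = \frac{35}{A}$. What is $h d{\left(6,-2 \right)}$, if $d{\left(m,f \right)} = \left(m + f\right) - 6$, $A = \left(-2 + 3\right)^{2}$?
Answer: $-58$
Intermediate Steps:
$A = 1$ ($A = 1^{2} = 1$)
$d{\left(m,f \right)} = -6 + f + m$ ($d{\left(m,f \right)} = \left(f + m\right) - 6 = -6 + f + m$)
$h = 29$ ($h = -6 + \frac{35}{1} = -6 + 35 \cdot 1 = -6 + 35 = 29$)
$h d{\left(6,-2 \right)} = 29 \left(-6 - 2 + 6\right) = 29 \left(-2\right) = -58$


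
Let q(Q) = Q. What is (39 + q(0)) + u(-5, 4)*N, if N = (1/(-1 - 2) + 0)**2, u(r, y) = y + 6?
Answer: 361/9 ≈ 40.111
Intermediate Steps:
u(r, y) = 6 + y
N = 1/9 (N = (1/(-3) + 0)**2 = (-1/3 + 0)**2 = (-1/3)**2 = 1/9 ≈ 0.11111)
(39 + q(0)) + u(-5, 4)*N = (39 + 0) + (6 + 4)*(1/9) = 39 + 10*(1/9) = 39 + 10/9 = 361/9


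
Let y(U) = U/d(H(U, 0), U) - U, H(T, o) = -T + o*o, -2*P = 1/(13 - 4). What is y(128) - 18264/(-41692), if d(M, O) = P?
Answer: -25344170/10423 ≈ -2431.6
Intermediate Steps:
P = -1/18 (P = -1/(2*(13 - 4)) = -½/9 = -½*⅑ = -1/18 ≈ -0.055556)
H(T, o) = o² - T (H(T, o) = -T + o² = o² - T)
d(M, O) = -1/18
y(U) = -19*U (y(U) = U/(-1/18) - U = U*(-18) - U = -18*U - U = -19*U)
y(128) - 18264/(-41692) = -19*128 - 18264/(-41692) = -2432 - 18264*(-1/41692) = -2432 + 4566/10423 = -25344170/10423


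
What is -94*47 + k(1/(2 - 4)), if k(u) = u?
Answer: -8837/2 ≈ -4418.5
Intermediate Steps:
-94*47 + k(1/(2 - 4)) = -94*47 + 1/(2 - 4) = -4418 + 1/(-2) = -4418 - 1/2 = -8837/2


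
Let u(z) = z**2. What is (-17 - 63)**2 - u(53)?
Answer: 3591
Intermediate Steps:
(-17 - 63)**2 - u(53) = (-17 - 63)**2 - 1*53**2 = (-80)**2 - 1*2809 = 6400 - 2809 = 3591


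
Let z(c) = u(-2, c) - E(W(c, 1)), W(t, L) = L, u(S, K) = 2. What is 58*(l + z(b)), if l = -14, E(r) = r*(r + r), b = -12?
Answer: -812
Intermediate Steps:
E(r) = 2*r² (E(r) = r*(2*r) = 2*r²)
z(c) = 0 (z(c) = 2 - 2*1² = 2 - 2 = 0)
58*(l + z(b)) = 58*(-14 + 0) = 58*(-14) = -812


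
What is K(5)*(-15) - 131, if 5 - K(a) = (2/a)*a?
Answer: -176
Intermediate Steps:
K(a) = 3 (K(a) = 5 - 2/a*a = 5 - 1*2 = 5 - 2 = 3)
K(5)*(-15) - 131 = 3*(-15) - 131 = -45 - 131 = -176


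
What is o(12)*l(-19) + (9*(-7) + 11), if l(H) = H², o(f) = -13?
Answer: -4745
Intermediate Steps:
o(12)*l(-19) + (9*(-7) + 11) = -13*(-19)² + (9*(-7) + 11) = -13*361 + (-63 + 11) = -4693 - 52 = -4745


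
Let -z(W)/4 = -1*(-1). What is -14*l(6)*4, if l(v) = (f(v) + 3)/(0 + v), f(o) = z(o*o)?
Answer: 28/3 ≈ 9.3333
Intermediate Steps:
z(W) = -4 (z(W) = -(-4)*(-1) = -4*1 = -4)
f(o) = -4
l(v) = -1/v (l(v) = (-4 + 3)/(0 + v) = -1/v)
-14*l(6)*4 = -(-14)/6*4 = -14*(-1/6)*4 = (7/3)*4 = 28/3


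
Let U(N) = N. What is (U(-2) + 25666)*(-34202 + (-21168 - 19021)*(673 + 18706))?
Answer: -19988581762112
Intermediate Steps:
(U(-2) + 25666)*(-34202 + (-21168 - 19021)*(673 + 18706)) = (-2 + 25666)*(-34202 + (-21168 - 19021)*(673 + 18706)) = 25664*(-34202 - 40189*19379) = 25664*(-34202 - 778822631) = 25664*(-778856833) = -19988581762112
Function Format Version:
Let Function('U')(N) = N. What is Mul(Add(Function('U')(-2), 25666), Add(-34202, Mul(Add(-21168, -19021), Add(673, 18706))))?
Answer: -19988581762112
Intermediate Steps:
Mul(Add(Function('U')(-2), 25666), Add(-34202, Mul(Add(-21168, -19021), Add(673, 18706)))) = Mul(Add(-2, 25666), Add(-34202, Mul(Add(-21168, -19021), Add(673, 18706)))) = Mul(25664, Add(-34202, Mul(-40189, 19379))) = Mul(25664, Add(-34202, -778822631)) = Mul(25664, -778856833) = -19988581762112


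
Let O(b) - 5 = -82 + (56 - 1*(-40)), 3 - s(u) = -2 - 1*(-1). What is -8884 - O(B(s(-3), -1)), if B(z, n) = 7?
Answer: -8903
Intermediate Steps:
s(u) = 4 (s(u) = 3 - (-2 - 1*(-1)) = 3 - (-2 + 1) = 3 - 1*(-1) = 3 + 1 = 4)
O(b) = 19 (O(b) = 5 + (-82 + (56 - 1*(-40))) = 5 + (-82 + (56 + 40)) = 5 + (-82 + 96) = 5 + 14 = 19)
-8884 - O(B(s(-3), -1)) = -8884 - 1*19 = -8884 - 19 = -8903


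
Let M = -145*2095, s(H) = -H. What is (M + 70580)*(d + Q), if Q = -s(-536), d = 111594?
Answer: -25898170310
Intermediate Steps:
Q = -536 (Q = -(-1)*(-536) = -1*536 = -536)
M = -303775
(M + 70580)*(d + Q) = (-303775 + 70580)*(111594 - 536) = -233195*111058 = -25898170310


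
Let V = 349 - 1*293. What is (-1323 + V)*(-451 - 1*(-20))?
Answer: 546077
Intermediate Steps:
V = 56 (V = 349 - 293 = 56)
(-1323 + V)*(-451 - 1*(-20)) = (-1323 + 56)*(-451 - 1*(-20)) = -1267*(-451 + 20) = -1267*(-431) = 546077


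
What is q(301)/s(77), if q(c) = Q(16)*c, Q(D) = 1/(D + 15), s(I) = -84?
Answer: -43/372 ≈ -0.11559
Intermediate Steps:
Q(D) = 1/(15 + D)
q(c) = c/31 (q(c) = c/(15 + 16) = c/31)
q(301)/s(77) = ((1/31)*301)/(-84) = (301/31)*(-1/84) = -43/372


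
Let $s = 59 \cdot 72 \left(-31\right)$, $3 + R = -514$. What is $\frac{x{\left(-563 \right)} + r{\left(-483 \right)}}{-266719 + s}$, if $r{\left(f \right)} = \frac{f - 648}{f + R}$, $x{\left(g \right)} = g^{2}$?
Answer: $- \frac{316970131}{398407000} \approx -0.79559$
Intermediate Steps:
$R = -517$ ($R = -3 - 514 = -517$)
$s = -131688$ ($s = 4248 \left(-31\right) = -131688$)
$r{\left(f \right)} = \frac{-648 + f}{-517 + f}$ ($r{\left(f \right)} = \frac{f - 648}{f - 517} = \frac{-648 + f}{-517 + f}$)
$\frac{x{\left(-563 \right)} + r{\left(-483 \right)}}{-266719 + s} = \frac{\left(-563\right)^{2} + \frac{-648 - 483}{-517 - 483}}{-266719 - 131688} = \frac{316969 + \frac{1}{-1000} \left(-1131\right)}{-398407} = \left(316969 - - \frac{1131}{1000}\right) \left(- \frac{1}{398407}\right) = \left(316969 + \frac{1131}{1000}\right) \left(- \frac{1}{398407}\right) = \frac{316970131}{1000} \left(- \frac{1}{398407}\right) = - \frac{316970131}{398407000}$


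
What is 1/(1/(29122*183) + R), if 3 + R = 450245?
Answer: 5329326/2399486396893 ≈ 2.2210e-6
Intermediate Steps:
R = 450242 (R = -3 + 450245 = 450242)
1/(1/(29122*183) + R) = 1/(1/(29122*183) + 450242) = 1/(1/5329326 + 450242) = 1/(2399486396893/5329326) = 5329326/2399486396893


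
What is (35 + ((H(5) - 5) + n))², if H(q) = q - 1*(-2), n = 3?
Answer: 1600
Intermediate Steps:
H(q) = 2 + q (H(q) = q + 2 = 2 + q)
(35 + ((H(5) - 5) + n))² = (35 + (((2 + 5) - 5) + 3))² = (35 + ((7 - 5) + 3))² = (35 + (2 + 3))² = (35 + 5)² = 40² = 1600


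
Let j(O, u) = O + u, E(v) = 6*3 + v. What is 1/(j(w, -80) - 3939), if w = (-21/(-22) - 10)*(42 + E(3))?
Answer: -22/100955 ≈ -0.00021792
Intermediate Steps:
E(v) = 18 + v
w = -12537/22 (w = (-21/(-22) - 10)*(42 + (18 + 3)) = (-21*(-1/22) - 10)*(42 + 21) = (21/22 - 10)*63 = -199/22*63 = -12537/22 ≈ -569.86)
1/(j(w, -80) - 3939) = 1/((-12537/22 - 80) - 3939) = 1/(-14297/22 - 3939) = 1/(-100955/22) = -22/100955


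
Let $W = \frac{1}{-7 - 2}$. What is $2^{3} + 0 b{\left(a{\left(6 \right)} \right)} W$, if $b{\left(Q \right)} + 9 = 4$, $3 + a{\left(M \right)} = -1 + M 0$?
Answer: $8$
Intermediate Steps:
$a{\left(M \right)} = -4$ ($a{\left(M \right)} = -3 + \left(-1 + M 0\right) = -3 + \left(-1 + 0\right) = -3 - 1 = -4$)
$b{\left(Q \right)} = -5$ ($b{\left(Q \right)} = -9 + 4 = -5$)
$W = - \frac{1}{9}$ ($W = \frac{1}{-9} = - \frac{1}{9} \approx -0.11111$)
$2^{3} + 0 b{\left(a{\left(6 \right)} \right)} W = 2^{3} + 0 \left(-5\right) \left(- \frac{1}{9}\right) = 8 + 0 \left(- \frac{1}{9}\right) = 8 + 0 = 8$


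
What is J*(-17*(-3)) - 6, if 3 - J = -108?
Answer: 5655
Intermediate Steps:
J = 111 (J = 3 - 1*(-108) = 3 + 108 = 111)
J*(-17*(-3)) - 6 = 111*(-17*(-3)) - 6 = 111*51 - 6 = 5661 - 6 = 5655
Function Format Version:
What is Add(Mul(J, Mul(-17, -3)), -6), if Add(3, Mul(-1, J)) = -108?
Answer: 5655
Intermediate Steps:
J = 111 (J = Add(3, Mul(-1, -108)) = Add(3, 108) = 111)
Add(Mul(J, Mul(-17, -3)), -6) = Add(Mul(111, Mul(-17, -3)), -6) = Add(Mul(111, 51), -6) = Add(5661, -6) = 5655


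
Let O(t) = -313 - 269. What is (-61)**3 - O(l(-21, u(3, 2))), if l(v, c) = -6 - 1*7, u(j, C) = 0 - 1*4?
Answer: -226399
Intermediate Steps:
u(j, C) = -4 (u(j, C) = 0 - 4 = -4)
l(v, c) = -13 (l(v, c) = -6 - 7 = -13)
O(t) = -582
(-61)**3 - O(l(-21, u(3, 2))) = (-61)**3 - 1*(-582) = -226981 + 582 = -226399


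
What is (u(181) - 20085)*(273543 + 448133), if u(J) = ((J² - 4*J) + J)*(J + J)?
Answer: 8402351704756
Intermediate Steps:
u(J) = 2*J*(J² - 3*J) (u(J) = (J² - 3*J)*(2*J) = 2*J*(J² - 3*J))
(u(181) - 20085)*(273543 + 448133) = (2*181²*(-3 + 181) - 20085)*(273543 + 448133) = (2*32761*178 - 20085)*721676 = (11662916 - 20085)*721676 = 11642831*721676 = 8402351704756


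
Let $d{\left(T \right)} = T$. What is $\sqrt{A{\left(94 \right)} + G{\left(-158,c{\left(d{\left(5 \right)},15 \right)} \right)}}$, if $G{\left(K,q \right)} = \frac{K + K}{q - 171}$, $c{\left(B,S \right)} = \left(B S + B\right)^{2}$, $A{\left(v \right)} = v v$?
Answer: $\frac{2 \sqrt{85709682078}}{6229} \approx 94.0$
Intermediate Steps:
$A{\left(v \right)} = v^{2}$
$c{\left(B,S \right)} = \left(B + B S\right)^{2}$
$G{\left(K,q \right)} = \frac{2 K}{-171 + q}$
$\sqrt{A{\left(94 \right)} + G{\left(-158,c{\left(d{\left(5 \right)},15 \right)} \right)}} = \sqrt{94^{2} + 2 \left(-158\right) \frac{1}{-171 + 5^{2} \left(1 + 15\right)^{2}}} = \sqrt{8836 + 2 \left(-158\right) \frac{1}{-171 + 25 \cdot 16^{2}}} = \sqrt{8836 + 2 \left(-158\right) \frac{1}{-171 + 25 \cdot 256}} = \sqrt{8836 + 2 \left(-158\right) \frac{1}{-171 + 6400}} = \sqrt{8836 + 2 \left(-158\right) \frac{1}{6229}} = \sqrt{8836 - \frac{316}{6229}} = \sqrt{\frac{55039128}{6229}} = \frac{2 \sqrt{85709682078}}{6229}$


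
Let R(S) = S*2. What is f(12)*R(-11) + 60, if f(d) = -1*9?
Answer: 258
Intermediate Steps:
f(d) = -9
R(S) = 2*S
f(12)*R(-11) + 60 = -18*(-11) + 60 = -9*(-22) + 60 = 198 + 60 = 258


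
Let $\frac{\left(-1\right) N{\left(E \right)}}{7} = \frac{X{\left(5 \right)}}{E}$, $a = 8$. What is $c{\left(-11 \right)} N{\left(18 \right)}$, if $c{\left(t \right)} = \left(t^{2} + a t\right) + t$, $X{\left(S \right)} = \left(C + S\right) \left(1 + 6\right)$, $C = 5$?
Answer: $- \frac{5390}{9} \approx -598.89$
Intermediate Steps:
$X{\left(S \right)} = 35 + 7 S$ ($X{\left(S \right)} = \left(5 + S\right) \left(1 + 6\right) = \left(5 + S\right) 7 = 35 + 7 S$)
$c{\left(t \right)} = t^{2} + 9 t$ ($c{\left(t \right)} = \left(t^{2} + 8 t\right) + t = t^{2} + 9 t$)
$N{\left(E \right)} = - \frac{490}{E}$ ($N{\left(E \right)} = - 7 \frac{35 + 7 \cdot 5}{E} = - 7 \frac{35 + 35}{E} = - 7 \frac{70}{E} = - \frac{490}{E}$)
$c{\left(-11 \right)} N{\left(18 \right)} = - 11 \left(9 - 11\right) \left(- \frac{490}{18}\right) = \left(-11\right) \left(-2\right) \left(\left(-490\right) \frac{1}{18}\right) = 22 \left(- \frac{245}{9}\right) = - \frac{5390}{9}$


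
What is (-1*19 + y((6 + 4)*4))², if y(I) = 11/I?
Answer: 561001/1600 ≈ 350.63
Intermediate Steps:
(-1*19 + y((6 + 4)*4))² = (-1*19 + 11/(((6 + 4)*4)))² = (-19 + 11/((10*4)))² = (-19 + 11/40)² = (-749/40)² = 561001/1600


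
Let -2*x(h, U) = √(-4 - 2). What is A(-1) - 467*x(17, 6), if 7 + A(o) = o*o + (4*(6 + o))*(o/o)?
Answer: 14 + 467*I*√6/2 ≈ 14.0 + 571.96*I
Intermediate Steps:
A(o) = 17 + o² + 4*o (A(o) = -7 + (o*o + (4*(6 + o))*(o/o)) = -7 + (o² + (24 + 4*o)*1) = -7 + (o² + (24 + 4*o)) = -7 + (24 + o² + 4*o) = 17 + o² + 4*o)
x(h, U) = -I*√6/2 (x(h, U) = -√(-4 - 2)/2 = -I*√6/2)
A(-1) - 467*x(17, 6) = (17 + (-1)² + 4*(-1)) - (-467)*I*√6/2 = (17 + 1 - 4) + 467*I*√6/2 = 14 + 467*I*√6/2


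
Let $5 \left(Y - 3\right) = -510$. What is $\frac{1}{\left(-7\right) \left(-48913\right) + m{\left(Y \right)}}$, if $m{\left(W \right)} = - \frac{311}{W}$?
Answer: $\frac{99}{33897020} \approx 2.9206 \cdot 10^{-6}$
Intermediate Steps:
$Y = -99$ ($Y = 3 + \frac{1}{5} \left(-510\right) = 3 - 102 = -99$)
$\frac{1}{\left(-7\right) \left(-48913\right) + m{\left(Y \right)}} = \frac{1}{\left(-7\right) \left(-48913\right) - \frac{311}{-99}} = \frac{1}{342391 - - \frac{311}{99}} = \frac{1}{342391 + \frac{311}{99}} = \frac{1}{\frac{33897020}{99}} = \frac{99}{33897020}$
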